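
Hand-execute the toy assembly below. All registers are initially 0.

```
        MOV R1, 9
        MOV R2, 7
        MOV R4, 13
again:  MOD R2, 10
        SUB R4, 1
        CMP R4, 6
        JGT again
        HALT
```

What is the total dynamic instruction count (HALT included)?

32

MOV R1, 9 → R1=9
MOV R2, 7 → R2=7
MOV R4, 13 → R4=13
MOD R2, 10 → R2=7%10=7
SUB R4, 1 → R4=13-1=12
CMP R4, 6  (cmp 12,6)
JGT again: taken
MOD R2, 10 → R2=7%10=7
SUB R4, 1 → R4=12-1=11
CMP R4, 6  (cmp 11,6)
JGT again: taken
MOD R2, 10 → R2=7%10=7
SUB R4, 1 → R4=11-1=10
CMP R4, 6  (cmp 10,6)
JGT again: taken
MOD R2, 10 → R2=7%10=7
SUB R4, 1 → R4=10-1=9
CMP R4, 6  (cmp 9,6)
JGT again: taken
MOD R2, 10 → R2=7%10=7
SUB R4, 1 → R4=9-1=8
CMP R4, 6  (cmp 8,6)
JGT again: taken
MOD R2, 10 → R2=7%10=7
SUB R4, 1 → R4=8-1=7
CMP R4, 6  (cmp 7,6)
JGT again: taken
MOD R2, 10 → R2=7%10=7
SUB R4, 1 → R4=7-1=6
CMP R4, 6  (cmp 6,6)
JGT again: not taken
halt.
Total executed instructions: 32.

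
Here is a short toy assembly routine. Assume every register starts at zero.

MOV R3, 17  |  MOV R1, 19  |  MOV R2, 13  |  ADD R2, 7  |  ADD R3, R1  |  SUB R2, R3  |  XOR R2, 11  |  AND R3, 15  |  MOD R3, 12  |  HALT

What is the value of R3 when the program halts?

4

R3=17
R1=19
R2=13
R2=13+7=20
R3=17+19=36
R2=20-36=-16
R2=(-16)^11=-5
R3=36&15=4
R3=4%12=4
halt.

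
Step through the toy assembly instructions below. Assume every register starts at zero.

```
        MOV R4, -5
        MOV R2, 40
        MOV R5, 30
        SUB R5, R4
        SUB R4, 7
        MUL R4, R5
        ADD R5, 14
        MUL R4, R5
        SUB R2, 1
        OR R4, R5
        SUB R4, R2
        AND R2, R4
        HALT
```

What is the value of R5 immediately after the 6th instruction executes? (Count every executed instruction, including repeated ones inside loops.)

35

after MOV R4, -5: R4=-5
after MOV R2, 40: R2=40
after MOV R5, 30: R5=30
after SUB R5, R4: R5=30-(-5)=35
after SUB R4, 7: R4=(-5)-7=-12
after MUL R4, R5: R4=(-12)*35=-420
After step 6: R5 = 35.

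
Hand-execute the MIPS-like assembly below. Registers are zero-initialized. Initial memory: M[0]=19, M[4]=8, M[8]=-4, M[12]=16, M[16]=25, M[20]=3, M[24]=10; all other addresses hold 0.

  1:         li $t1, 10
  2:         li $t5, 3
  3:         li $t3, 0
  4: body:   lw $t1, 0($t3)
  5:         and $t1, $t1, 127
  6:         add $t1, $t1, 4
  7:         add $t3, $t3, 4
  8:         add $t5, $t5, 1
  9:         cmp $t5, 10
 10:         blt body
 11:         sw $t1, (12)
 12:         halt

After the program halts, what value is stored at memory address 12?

after li $t1, 10: $t1=10
after li $t5, 3: $t5=3
after li $t3, 0: $t3=0
after lw $t1, 0($t3): $t1=M[0]=19
after and $t1, $t1, 127: $t1=19&127=19
after add $t1, $t1, 4: $t1=19+4=23
after add $t3, $t3, 4: $t3=0+4=4
after add $t5, $t5, 1: $t5=3+1=4
cmp $t5, 10  (cmp 4,10)
blt body: taken
after lw $t1, 0($t3): $t1=M[4]=8
after and $t1, $t1, 127: $t1=8&127=8
after add $t1, $t1, 4: $t1=8+4=12
after add $t3, $t3, 4: $t3=4+4=8
after add $t5, $t5, 1: $t5=4+1=5
cmp $t5, 10  (cmp 5,10)
blt body: taken
after lw $t1, 0($t3): $t1=M[8]=-4
after and $t1, $t1, 127: $t1=(-4)&127=124
after add $t1, $t1, 4: $t1=124+4=128
after add $t3, $t3, 4: $t3=8+4=12
after add $t5, $t5, 1: $t5=5+1=6
cmp $t5, 10  (cmp 6,10)
blt body: taken
after lw $t1, 0($t3): $t1=M[12]=16
after and $t1, $t1, 127: $t1=16&127=16
after add $t1, $t1, 4: $t1=16+4=20
after add $t3, $t3, 4: $t3=12+4=16
after add $t5, $t5, 1: $t5=6+1=7
cmp $t5, 10  (cmp 7,10)
blt body: taken
after lw $t1, 0($t3): $t1=M[16]=25
after and $t1, $t1, 127: $t1=25&127=25
after add $t1, $t1, 4: $t1=25+4=29
after add $t3, $t3, 4: $t3=16+4=20
after add $t5, $t5, 1: $t5=7+1=8
cmp $t5, 10  (cmp 8,10)
blt body: taken
after lw $t1, 0($t3): $t1=M[20]=3
after and $t1, $t1, 127: $t1=3&127=3
after add $t1, $t1, 4: $t1=3+4=7
after add $t3, $t3, 4: $t3=20+4=24
after add $t5, $t5, 1: $t5=8+1=9
cmp $t5, 10  (cmp 9,10)
blt body: taken
after lw $t1, 0($t3): $t1=M[24]=10
after and $t1, $t1, 127: $t1=10&127=10
after add $t1, $t1, 4: $t1=10+4=14
after add $t3, $t3, 4: $t3=24+4=28
after add $t5, $t5, 1: $t5=9+1=10
cmp $t5, 10  (cmp 10,10)
blt body: not taken
sw $t1, (12) → M[12]=14
halt.

14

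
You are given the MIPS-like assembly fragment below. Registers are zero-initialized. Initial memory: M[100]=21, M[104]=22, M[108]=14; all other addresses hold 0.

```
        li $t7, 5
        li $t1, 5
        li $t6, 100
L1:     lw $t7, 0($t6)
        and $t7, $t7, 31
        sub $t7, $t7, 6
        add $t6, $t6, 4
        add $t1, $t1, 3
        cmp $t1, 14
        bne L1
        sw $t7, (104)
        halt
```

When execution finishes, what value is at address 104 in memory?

li $t7, 5 → $t7=5
li $t1, 5 → $t1=5
li $t6, 100 → $t6=100
lw $t7, 0($t6) → $t7=M[100]=21
and $t7, $t7, 31 → $t7=21&31=21
sub $t7, $t7, 6 → $t7=21-6=15
add $t6, $t6, 4 → $t6=100+4=104
add $t1, $t1, 3 → $t1=5+3=8
cmp $t1, 14  (cmp 8,14)
bne L1: taken
lw $t7, 0($t6) → $t7=M[104]=22
and $t7, $t7, 31 → $t7=22&31=22
sub $t7, $t7, 6 → $t7=22-6=16
add $t6, $t6, 4 → $t6=104+4=108
add $t1, $t1, 3 → $t1=8+3=11
cmp $t1, 14  (cmp 11,14)
bne L1: taken
lw $t7, 0($t6) → $t7=M[108]=14
and $t7, $t7, 31 → $t7=14&31=14
sub $t7, $t7, 6 → $t7=14-6=8
add $t6, $t6, 4 → $t6=108+4=112
add $t1, $t1, 3 → $t1=11+3=14
cmp $t1, 14  (cmp 14,14)
bne L1: not taken
sw $t7, (104) → M[104]=8
halt.

8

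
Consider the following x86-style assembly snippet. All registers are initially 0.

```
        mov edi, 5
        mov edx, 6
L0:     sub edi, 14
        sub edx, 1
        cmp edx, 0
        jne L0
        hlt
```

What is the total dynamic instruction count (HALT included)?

edi=5
edx=6
edi=5-14=-9
edx=6-1=5
cmp edx, 0  (cmp 5,0)
jne L0: taken
edi=(-9)-14=-23
edx=5-1=4
cmp edx, 0  (cmp 4,0)
jne L0: taken
edi=(-23)-14=-37
edx=4-1=3
cmp edx, 0  (cmp 3,0)
jne L0: taken
edi=(-37)-14=-51
edx=3-1=2
cmp edx, 0  (cmp 2,0)
jne L0: taken
edi=(-51)-14=-65
edx=2-1=1
cmp edx, 0  (cmp 1,0)
jne L0: taken
edi=(-65)-14=-79
edx=1-1=0
cmp edx, 0  (cmp 0,0)
jne L0: not taken
halt.
Total executed instructions: 27.

27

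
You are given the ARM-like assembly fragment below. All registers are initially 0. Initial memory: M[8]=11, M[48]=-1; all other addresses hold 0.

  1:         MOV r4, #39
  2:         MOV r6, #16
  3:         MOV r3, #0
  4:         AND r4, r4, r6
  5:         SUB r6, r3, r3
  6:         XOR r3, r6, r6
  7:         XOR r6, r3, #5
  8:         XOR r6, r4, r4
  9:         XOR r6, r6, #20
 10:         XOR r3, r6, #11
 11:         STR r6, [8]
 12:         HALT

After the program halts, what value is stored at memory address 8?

after MOV r4, #39: r4=39
after MOV r6, #16: r6=16
after MOV r3, #0: r3=0
after AND r4, r4, r6: r4=39&16=0
after SUB r6, r3, r3: r6=0-0=0
after XOR r3, r6, r6: r3=0^0=0
after XOR r6, r3, #5: r6=0^5=5
after XOR r6, r4, r4: r6=0^0=0
after XOR r6, r6, #20: r6=0^20=20
after XOR r3, r6, #11: r3=20^11=31
STR r6, [8] → M[8]=20
halt.

20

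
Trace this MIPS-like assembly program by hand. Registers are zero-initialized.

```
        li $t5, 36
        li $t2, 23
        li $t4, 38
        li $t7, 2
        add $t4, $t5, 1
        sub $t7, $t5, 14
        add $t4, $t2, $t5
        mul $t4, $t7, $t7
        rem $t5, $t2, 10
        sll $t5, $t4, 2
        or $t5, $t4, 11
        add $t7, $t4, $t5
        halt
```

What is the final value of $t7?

$t5=36
$t2=23
$t4=38
$t7=2
$t4=36+1=37
$t7=36-14=22
$t4=23+36=59
$t4=22*22=484
$t5=23%10=3
$t5=484<<2=1936
$t5=484|11=495
$t7=484+495=979
halt.

979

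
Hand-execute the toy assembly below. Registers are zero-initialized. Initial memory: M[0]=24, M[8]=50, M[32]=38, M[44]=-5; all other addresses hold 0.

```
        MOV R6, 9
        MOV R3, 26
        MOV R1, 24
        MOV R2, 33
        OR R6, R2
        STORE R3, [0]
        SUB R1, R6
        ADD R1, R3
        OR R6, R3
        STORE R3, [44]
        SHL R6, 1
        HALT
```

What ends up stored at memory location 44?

26

R6=9
R3=26
R1=24
R2=33
R6=9|33=41
STORE R3, [0] → M[0]=26
R1=24-41=-17
R1=(-17)+26=9
R6=41|26=59
STORE R3, [44] → M[44]=26
R6=59<<1=118
halt.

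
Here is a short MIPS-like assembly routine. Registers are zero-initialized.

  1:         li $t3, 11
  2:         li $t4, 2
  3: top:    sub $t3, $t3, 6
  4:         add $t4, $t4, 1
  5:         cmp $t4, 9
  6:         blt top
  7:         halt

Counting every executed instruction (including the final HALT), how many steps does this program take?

$t3=11
$t4=2
$t3=11-6=5
$t4=2+1=3
cmp $t4, 9  (cmp 3,9)
blt top: taken
$t3=5-6=-1
$t4=3+1=4
cmp $t4, 9  (cmp 4,9)
blt top: taken
$t3=(-1)-6=-7
$t4=4+1=5
cmp $t4, 9  (cmp 5,9)
blt top: taken
$t3=(-7)-6=-13
$t4=5+1=6
cmp $t4, 9  (cmp 6,9)
blt top: taken
$t3=(-13)-6=-19
$t4=6+1=7
cmp $t4, 9  (cmp 7,9)
blt top: taken
$t3=(-19)-6=-25
$t4=7+1=8
cmp $t4, 9  (cmp 8,9)
blt top: taken
$t3=(-25)-6=-31
$t4=8+1=9
cmp $t4, 9  (cmp 9,9)
blt top: not taken
halt.
Total executed instructions: 31.

31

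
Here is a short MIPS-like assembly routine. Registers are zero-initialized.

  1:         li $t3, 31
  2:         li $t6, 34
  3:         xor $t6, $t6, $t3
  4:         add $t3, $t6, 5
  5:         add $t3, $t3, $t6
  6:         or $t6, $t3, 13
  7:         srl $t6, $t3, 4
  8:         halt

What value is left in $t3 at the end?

127

$t3=31
$t6=34
$t6=34^31=61
$t3=61+5=66
$t3=66+61=127
$t6=127|13=127
$t6=127>>4=7
halt.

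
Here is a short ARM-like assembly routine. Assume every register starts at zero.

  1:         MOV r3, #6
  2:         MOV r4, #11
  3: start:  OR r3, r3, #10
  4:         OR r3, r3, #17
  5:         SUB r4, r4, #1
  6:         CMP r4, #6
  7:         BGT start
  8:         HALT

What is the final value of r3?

MOV r3, #6 → r3=6
MOV r4, #11 → r4=11
OR r3, r3, #10 → r3=6|10=14
OR r3, r3, #17 → r3=14|17=31
SUB r4, r4, #1 → r4=11-1=10
CMP r4, #6  (cmp 10,6)
BGT start: taken
OR r3, r3, #10 → r3=31|10=31
OR r3, r3, #17 → r3=31|17=31
SUB r4, r4, #1 → r4=10-1=9
CMP r4, #6  (cmp 9,6)
BGT start: taken
OR r3, r3, #10 → r3=31|10=31
OR r3, r3, #17 → r3=31|17=31
SUB r4, r4, #1 → r4=9-1=8
CMP r4, #6  (cmp 8,6)
BGT start: taken
OR r3, r3, #10 → r3=31|10=31
OR r3, r3, #17 → r3=31|17=31
SUB r4, r4, #1 → r4=8-1=7
CMP r4, #6  (cmp 7,6)
BGT start: taken
OR r3, r3, #10 → r3=31|10=31
OR r3, r3, #17 → r3=31|17=31
SUB r4, r4, #1 → r4=7-1=6
CMP r4, #6  (cmp 6,6)
BGT start: not taken
halt.

31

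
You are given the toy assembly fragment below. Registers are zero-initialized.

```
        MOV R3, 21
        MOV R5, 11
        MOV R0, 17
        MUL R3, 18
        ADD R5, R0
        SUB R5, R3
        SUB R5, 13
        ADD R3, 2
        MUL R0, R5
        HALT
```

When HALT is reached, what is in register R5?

-363

MOV R3, 21 → R3=21
MOV R5, 11 → R5=11
MOV R0, 17 → R0=17
MUL R3, 18 → R3=21*18=378
ADD R5, R0 → R5=11+17=28
SUB R5, R3 → R5=28-378=-350
SUB R5, 13 → R5=(-350)-13=-363
ADD R3, 2 → R3=378+2=380
MUL R0, R5 → R0=17*(-363)=-6171
halt.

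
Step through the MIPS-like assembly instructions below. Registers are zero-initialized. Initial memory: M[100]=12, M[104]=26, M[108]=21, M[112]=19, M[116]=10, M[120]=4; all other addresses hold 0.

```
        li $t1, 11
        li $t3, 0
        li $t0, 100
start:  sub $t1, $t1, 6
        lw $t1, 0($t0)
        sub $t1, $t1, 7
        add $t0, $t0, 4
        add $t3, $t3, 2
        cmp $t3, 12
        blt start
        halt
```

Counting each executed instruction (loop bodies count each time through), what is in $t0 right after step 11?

104

$t1=11
$t3=0
$t0=100
$t1=11-6=5
$t1=M[100]=12
$t1=12-7=5
$t0=100+4=104
$t3=0+2=2
cmp $t3, 12  (cmp 2,12)
blt start: taken
$t1=5-6=-1
After step 11: $t0 = 104.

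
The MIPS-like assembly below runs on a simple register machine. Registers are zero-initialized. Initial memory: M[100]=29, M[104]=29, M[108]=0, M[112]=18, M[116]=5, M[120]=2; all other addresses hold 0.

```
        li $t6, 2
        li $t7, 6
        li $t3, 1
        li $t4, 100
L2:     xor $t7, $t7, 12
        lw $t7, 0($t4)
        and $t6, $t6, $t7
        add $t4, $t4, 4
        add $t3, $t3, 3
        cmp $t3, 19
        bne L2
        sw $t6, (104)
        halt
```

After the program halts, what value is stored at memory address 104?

0

$t6=2
$t7=6
$t3=1
$t4=100
$t7=6^12=10
$t7=M[100]=29
$t6=2&29=0
$t4=100+4=104
$t3=1+3=4
cmp $t3, 19  (cmp 4,19)
bne L2: taken
$t7=29^12=17
$t7=M[104]=29
$t6=0&29=0
$t4=104+4=108
$t3=4+3=7
cmp $t3, 19  (cmp 7,19)
bne L2: taken
$t7=29^12=17
$t7=M[108]=0
$t6=0&0=0
$t4=108+4=112
$t3=7+3=10
cmp $t3, 19  (cmp 10,19)
bne L2: taken
$t7=0^12=12
$t7=M[112]=18
$t6=0&18=0
$t4=112+4=116
$t3=10+3=13
cmp $t3, 19  (cmp 13,19)
bne L2: taken
$t7=18^12=30
$t7=M[116]=5
$t6=0&5=0
$t4=116+4=120
$t3=13+3=16
cmp $t3, 19  (cmp 16,19)
bne L2: taken
$t7=5^12=9
$t7=M[120]=2
$t6=0&2=0
$t4=120+4=124
$t3=16+3=19
cmp $t3, 19  (cmp 19,19)
bne L2: not taken
sw $t6, (104) → M[104]=0
halt.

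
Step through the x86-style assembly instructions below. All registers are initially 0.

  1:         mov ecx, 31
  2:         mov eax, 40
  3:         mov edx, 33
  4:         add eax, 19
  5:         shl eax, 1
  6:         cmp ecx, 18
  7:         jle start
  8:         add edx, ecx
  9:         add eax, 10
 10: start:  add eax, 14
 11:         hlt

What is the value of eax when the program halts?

ecx=31
eax=40
edx=33
eax=40+19=59
eax=59<<1=118
cmp ecx, 18  (cmp 31,18)
jle start: not taken
edx=33+31=64
eax=118+10=128
eax=128+14=142
halt.

142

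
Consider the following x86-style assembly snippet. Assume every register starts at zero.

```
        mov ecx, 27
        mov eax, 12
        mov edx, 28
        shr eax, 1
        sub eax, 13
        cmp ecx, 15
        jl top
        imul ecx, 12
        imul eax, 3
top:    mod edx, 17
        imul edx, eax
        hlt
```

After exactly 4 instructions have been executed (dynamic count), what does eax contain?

6

ecx=27
eax=12
edx=28
eax=12>>1=6
After step 4: eax = 6.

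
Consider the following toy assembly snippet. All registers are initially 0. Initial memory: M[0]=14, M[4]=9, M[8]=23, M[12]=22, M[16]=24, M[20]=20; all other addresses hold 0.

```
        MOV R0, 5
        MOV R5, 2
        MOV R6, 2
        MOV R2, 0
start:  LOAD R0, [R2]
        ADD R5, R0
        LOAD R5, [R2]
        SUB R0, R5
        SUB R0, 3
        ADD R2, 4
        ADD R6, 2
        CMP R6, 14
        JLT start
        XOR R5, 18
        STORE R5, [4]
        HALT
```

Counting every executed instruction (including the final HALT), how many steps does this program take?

R0=5
R5=2
R6=2
R2=0
R0=M[0]=14
R5=2+14=16
R5=M[0]=14
R0=14-14=0
R0=0-3=-3
R2=0+4=4
R6=2+2=4
CMP R6, 14  (cmp 4,14)
JLT start: taken
R0=M[4]=9
R5=14+9=23
R5=M[4]=9
R0=9-9=0
R0=0-3=-3
R2=4+4=8
R6=4+2=6
CMP R6, 14  (cmp 6,14)
JLT start: taken
R0=M[8]=23
R5=9+23=32
R5=M[8]=23
R0=23-23=0
R0=0-3=-3
R2=8+4=12
R6=6+2=8
CMP R6, 14  (cmp 8,14)
JLT start: taken
R0=M[12]=22
R5=23+22=45
R5=M[12]=22
R0=22-22=0
R0=0-3=-3
R2=12+4=16
R6=8+2=10
CMP R6, 14  (cmp 10,14)
JLT start: taken
R0=M[16]=24
R5=22+24=46
R5=M[16]=24
R0=24-24=0
R0=0-3=-3
R2=16+4=20
R6=10+2=12
CMP R6, 14  (cmp 12,14)
JLT start: taken
R0=M[20]=20
R5=24+20=44
R5=M[20]=20
R0=20-20=0
R0=0-3=-3
R2=20+4=24
R6=12+2=14
CMP R6, 14  (cmp 14,14)
JLT start: not taken
R5=20^18=6
STORE R5, [4] → M[4]=6
halt.
Total executed instructions: 61.

61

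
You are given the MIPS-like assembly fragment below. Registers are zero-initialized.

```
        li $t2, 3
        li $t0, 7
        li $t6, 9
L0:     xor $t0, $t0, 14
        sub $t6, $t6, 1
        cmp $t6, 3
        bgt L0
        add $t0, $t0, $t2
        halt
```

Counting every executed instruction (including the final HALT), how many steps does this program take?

29

li $t2, 3 → $t2=3
li $t0, 7 → $t0=7
li $t6, 9 → $t6=9
xor $t0, $t0, 14 → $t0=7^14=9
sub $t6, $t6, 1 → $t6=9-1=8
cmp $t6, 3  (cmp 8,3)
bgt L0: taken
xor $t0, $t0, 14 → $t0=9^14=7
sub $t6, $t6, 1 → $t6=8-1=7
cmp $t6, 3  (cmp 7,3)
bgt L0: taken
xor $t0, $t0, 14 → $t0=7^14=9
sub $t6, $t6, 1 → $t6=7-1=6
cmp $t6, 3  (cmp 6,3)
bgt L0: taken
xor $t0, $t0, 14 → $t0=9^14=7
sub $t6, $t6, 1 → $t6=6-1=5
cmp $t6, 3  (cmp 5,3)
bgt L0: taken
xor $t0, $t0, 14 → $t0=7^14=9
sub $t6, $t6, 1 → $t6=5-1=4
cmp $t6, 3  (cmp 4,3)
bgt L0: taken
xor $t0, $t0, 14 → $t0=9^14=7
sub $t6, $t6, 1 → $t6=4-1=3
cmp $t6, 3  (cmp 3,3)
bgt L0: not taken
add $t0, $t0, $t2 → $t0=7+3=10
halt.
Total executed instructions: 29.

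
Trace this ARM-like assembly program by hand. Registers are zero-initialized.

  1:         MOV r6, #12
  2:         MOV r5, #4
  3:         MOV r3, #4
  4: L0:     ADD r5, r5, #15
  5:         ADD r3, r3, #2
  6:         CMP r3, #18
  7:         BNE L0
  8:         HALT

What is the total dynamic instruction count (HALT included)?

r6=12
r5=4
r3=4
r5=4+15=19
r3=4+2=6
CMP r3, #18  (cmp 6,18)
BNE L0: taken
r5=19+15=34
r3=6+2=8
CMP r3, #18  (cmp 8,18)
BNE L0: taken
r5=34+15=49
r3=8+2=10
CMP r3, #18  (cmp 10,18)
BNE L0: taken
r5=49+15=64
r3=10+2=12
CMP r3, #18  (cmp 12,18)
BNE L0: taken
r5=64+15=79
r3=12+2=14
CMP r3, #18  (cmp 14,18)
BNE L0: taken
r5=79+15=94
r3=14+2=16
CMP r3, #18  (cmp 16,18)
BNE L0: taken
r5=94+15=109
r3=16+2=18
CMP r3, #18  (cmp 18,18)
BNE L0: not taken
halt.
Total executed instructions: 32.

32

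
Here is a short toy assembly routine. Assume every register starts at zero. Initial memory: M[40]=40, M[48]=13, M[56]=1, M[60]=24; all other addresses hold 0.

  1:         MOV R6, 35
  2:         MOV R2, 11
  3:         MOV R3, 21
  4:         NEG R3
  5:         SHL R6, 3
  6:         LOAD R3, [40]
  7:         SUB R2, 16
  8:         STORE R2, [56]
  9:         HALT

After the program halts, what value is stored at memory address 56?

MOV R6, 35 → R6=35
MOV R2, 11 → R2=11
MOV R3, 21 → R3=21
NEG R3 → R3=-(21)=-21
SHL R6, 3 → R6=35<<3=280
LOAD R3, [40] → R3=M[40]=40
SUB R2, 16 → R2=11-16=-5
STORE R2, [56] → M[56]=-5
halt.

-5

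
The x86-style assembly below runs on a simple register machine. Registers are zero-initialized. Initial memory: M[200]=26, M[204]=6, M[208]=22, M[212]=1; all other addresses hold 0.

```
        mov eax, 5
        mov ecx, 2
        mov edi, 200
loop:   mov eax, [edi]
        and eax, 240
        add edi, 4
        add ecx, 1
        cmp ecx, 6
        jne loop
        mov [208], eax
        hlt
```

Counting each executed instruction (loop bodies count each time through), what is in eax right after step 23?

eax=5
ecx=2
edi=200
eax=M[200]=26
eax=26&240=16
edi=200+4=204
ecx=2+1=3
cmp ecx, 6  (cmp 3,6)
jne loop: taken
eax=M[204]=6
eax=6&240=0
edi=204+4=208
ecx=3+1=4
cmp ecx, 6  (cmp 4,6)
jne loop: taken
eax=M[208]=22
eax=22&240=16
edi=208+4=212
ecx=4+1=5
cmp ecx, 6  (cmp 5,6)
jne loop: taken
eax=M[212]=1
eax=1&240=0
After step 23: eax = 0.

0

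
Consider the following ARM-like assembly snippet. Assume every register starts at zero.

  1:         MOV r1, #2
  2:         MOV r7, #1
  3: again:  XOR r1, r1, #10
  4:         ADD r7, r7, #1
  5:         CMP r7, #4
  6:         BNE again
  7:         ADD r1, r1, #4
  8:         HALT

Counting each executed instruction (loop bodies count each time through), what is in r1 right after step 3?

8

r1=2
r7=1
r1=2^10=8
After step 3: r1 = 8.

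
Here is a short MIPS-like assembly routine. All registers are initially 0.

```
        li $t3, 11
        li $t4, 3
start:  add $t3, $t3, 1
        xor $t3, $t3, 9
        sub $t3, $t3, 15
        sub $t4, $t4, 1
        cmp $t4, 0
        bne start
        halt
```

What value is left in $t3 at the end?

after li $t3, 11: $t3=11
after li $t4, 3: $t4=3
after add $t3, $t3, 1: $t3=11+1=12
after xor $t3, $t3, 9: $t3=12^9=5
after sub $t3, $t3, 15: $t3=5-15=-10
after sub $t4, $t4, 1: $t4=3-1=2
cmp $t4, 0  (cmp 2,0)
bne start: taken
after add $t3, $t3, 1: $t3=(-10)+1=-9
after xor $t3, $t3, 9: $t3=(-9)^9=-2
after sub $t3, $t3, 15: $t3=(-2)-15=-17
after sub $t4, $t4, 1: $t4=2-1=1
cmp $t4, 0  (cmp 1,0)
bne start: taken
after add $t3, $t3, 1: $t3=(-17)+1=-16
after xor $t3, $t3, 9: $t3=(-16)^9=-7
after sub $t3, $t3, 15: $t3=(-7)-15=-22
after sub $t4, $t4, 1: $t4=1-1=0
cmp $t4, 0  (cmp 0,0)
bne start: not taken
halt.

-22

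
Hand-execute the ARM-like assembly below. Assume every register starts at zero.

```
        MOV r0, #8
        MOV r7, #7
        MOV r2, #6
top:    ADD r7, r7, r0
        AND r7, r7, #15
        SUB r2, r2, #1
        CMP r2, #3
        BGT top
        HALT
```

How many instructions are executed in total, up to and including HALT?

19

r0=8
r7=7
r2=6
r7=7+8=15
r7=15&15=15
r2=6-1=5
CMP r2, #3  (cmp 5,3)
BGT top: taken
r7=15+8=23
r7=23&15=7
r2=5-1=4
CMP r2, #3  (cmp 4,3)
BGT top: taken
r7=7+8=15
r7=15&15=15
r2=4-1=3
CMP r2, #3  (cmp 3,3)
BGT top: not taken
halt.
Total executed instructions: 19.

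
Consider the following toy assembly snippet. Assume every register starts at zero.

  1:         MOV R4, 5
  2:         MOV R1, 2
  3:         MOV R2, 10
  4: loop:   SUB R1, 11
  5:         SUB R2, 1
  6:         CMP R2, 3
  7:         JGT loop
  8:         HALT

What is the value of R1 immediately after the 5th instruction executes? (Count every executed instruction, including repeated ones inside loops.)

after MOV R4, 5: R4=5
after MOV R1, 2: R1=2
after MOV R2, 10: R2=10
after SUB R1, 11: R1=2-11=-9
after SUB R2, 1: R2=10-1=9
After step 5: R1 = -9.

-9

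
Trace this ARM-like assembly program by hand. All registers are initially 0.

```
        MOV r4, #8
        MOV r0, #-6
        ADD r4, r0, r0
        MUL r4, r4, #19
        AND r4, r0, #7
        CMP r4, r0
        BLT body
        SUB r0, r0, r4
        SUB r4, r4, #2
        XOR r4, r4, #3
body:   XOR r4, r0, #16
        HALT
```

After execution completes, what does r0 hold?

-8

r4=8
r0=-6
r4=(-6)+(-6)=-12
r4=(-12)*19=-228
r4=(-6)&7=2
CMP r4, r0  (cmp 2,-6)
BLT body: not taken
r0=(-6)-2=-8
r4=2-2=0
r4=0^3=3
r4=(-8)^16=-24
halt.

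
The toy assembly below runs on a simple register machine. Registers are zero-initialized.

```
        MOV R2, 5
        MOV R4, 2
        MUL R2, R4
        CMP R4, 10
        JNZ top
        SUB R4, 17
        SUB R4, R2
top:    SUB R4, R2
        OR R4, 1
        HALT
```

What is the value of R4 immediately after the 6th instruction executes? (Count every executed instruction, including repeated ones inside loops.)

-8

R2=5
R4=2
R2=5*2=10
CMP R4, 10  (cmp 2,10)
JNZ top: taken
R4=2-10=-8
After step 6: R4 = -8.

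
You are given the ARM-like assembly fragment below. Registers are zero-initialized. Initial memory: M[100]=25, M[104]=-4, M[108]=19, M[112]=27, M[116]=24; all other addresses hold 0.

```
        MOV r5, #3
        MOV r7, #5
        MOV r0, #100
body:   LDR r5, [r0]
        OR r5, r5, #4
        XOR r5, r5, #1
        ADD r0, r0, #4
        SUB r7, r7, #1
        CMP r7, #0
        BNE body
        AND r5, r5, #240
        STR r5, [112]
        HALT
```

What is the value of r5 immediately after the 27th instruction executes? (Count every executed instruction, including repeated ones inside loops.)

r5=3
r7=5
r0=100
r5=M[100]=25
r5=25|4=29
r5=29^1=28
r0=100+4=104
r7=5-1=4
CMP r7, #0  (cmp 4,0)
BNE body: taken
r5=M[104]=-4
r5=(-4)|4=-4
r5=(-4)^1=-3
r0=104+4=108
r7=4-1=3
CMP r7, #0  (cmp 3,0)
BNE body: taken
r5=M[108]=19
r5=19|4=23
r5=23^1=22
r0=108+4=112
r7=3-1=2
CMP r7, #0  (cmp 2,0)
BNE body: taken
r5=M[112]=27
r5=27|4=31
r5=31^1=30
After step 27: r5 = 30.

30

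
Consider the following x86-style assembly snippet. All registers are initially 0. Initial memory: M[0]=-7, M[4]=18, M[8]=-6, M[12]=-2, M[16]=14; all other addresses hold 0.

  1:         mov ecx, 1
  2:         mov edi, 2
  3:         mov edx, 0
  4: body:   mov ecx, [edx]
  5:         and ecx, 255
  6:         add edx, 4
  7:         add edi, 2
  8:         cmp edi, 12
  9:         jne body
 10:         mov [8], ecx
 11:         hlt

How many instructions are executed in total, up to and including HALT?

after mov ecx, 1: ecx=1
after mov edi, 2: edi=2
after mov edx, 0: edx=0
after mov ecx, [edx]: ecx=M[0]=-7
after and ecx, 255: ecx=(-7)&255=249
after add edx, 4: edx=0+4=4
after add edi, 2: edi=2+2=4
cmp edi, 12  (cmp 4,12)
jne body: taken
after mov ecx, [edx]: ecx=M[4]=18
after and ecx, 255: ecx=18&255=18
after add edx, 4: edx=4+4=8
after add edi, 2: edi=4+2=6
cmp edi, 12  (cmp 6,12)
jne body: taken
after mov ecx, [edx]: ecx=M[8]=-6
after and ecx, 255: ecx=(-6)&255=250
after add edx, 4: edx=8+4=12
after add edi, 2: edi=6+2=8
cmp edi, 12  (cmp 8,12)
jne body: taken
after mov ecx, [edx]: ecx=M[12]=-2
after and ecx, 255: ecx=(-2)&255=254
after add edx, 4: edx=12+4=16
after add edi, 2: edi=8+2=10
cmp edi, 12  (cmp 10,12)
jne body: taken
after mov ecx, [edx]: ecx=M[16]=14
after and ecx, 255: ecx=14&255=14
after add edx, 4: edx=16+4=20
after add edi, 2: edi=10+2=12
cmp edi, 12  (cmp 12,12)
jne body: not taken
mov [8], ecx → M[8]=14
halt.
Total executed instructions: 35.

35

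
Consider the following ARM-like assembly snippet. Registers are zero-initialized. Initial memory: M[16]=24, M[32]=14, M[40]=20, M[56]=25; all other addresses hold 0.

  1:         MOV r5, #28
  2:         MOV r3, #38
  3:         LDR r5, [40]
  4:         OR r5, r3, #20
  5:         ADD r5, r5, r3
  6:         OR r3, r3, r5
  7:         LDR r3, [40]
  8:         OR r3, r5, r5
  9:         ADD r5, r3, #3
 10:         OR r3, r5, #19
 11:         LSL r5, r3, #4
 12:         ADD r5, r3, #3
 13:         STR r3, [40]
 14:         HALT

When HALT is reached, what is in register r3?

95

MOV r5, #28 → r5=28
MOV r3, #38 → r3=38
LDR r5, [40] → r5=M[40]=20
OR r5, r3, #20 → r5=38|20=54
ADD r5, r5, r3 → r5=54+38=92
OR r3, r3, r5 → r3=38|92=126
LDR r3, [40] → r3=M[40]=20
OR r3, r5, r5 → r3=92|92=92
ADD r5, r3, #3 → r5=92+3=95
OR r3, r5, #19 → r3=95|19=95
LSL r5, r3, #4 → r5=95<<4=1520
ADD r5, r3, #3 → r5=95+3=98
STR r3, [40] → M[40]=95
halt.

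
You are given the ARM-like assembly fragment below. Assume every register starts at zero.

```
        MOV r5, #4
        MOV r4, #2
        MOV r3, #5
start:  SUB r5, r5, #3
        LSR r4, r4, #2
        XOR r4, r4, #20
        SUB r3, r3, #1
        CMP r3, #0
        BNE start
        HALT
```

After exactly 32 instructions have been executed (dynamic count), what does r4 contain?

r5=4
r4=2
r3=5
r5=4-3=1
r4=2>>2=0
r4=0^20=20
r3=5-1=4
CMP r3, #0  (cmp 4,0)
BNE start: taken
r5=1-3=-2
r4=20>>2=5
r4=5^20=17
r3=4-1=3
CMP r3, #0  (cmp 3,0)
BNE start: taken
r5=(-2)-3=-5
r4=17>>2=4
r4=4^20=16
r3=3-1=2
CMP r3, #0  (cmp 2,0)
BNE start: taken
r5=(-5)-3=-8
r4=16>>2=4
r4=4^20=16
r3=2-1=1
CMP r3, #0  (cmp 1,0)
BNE start: taken
r5=(-8)-3=-11
r4=16>>2=4
r4=4^20=16
r3=1-1=0
CMP r3, #0  (cmp 0,0)
After step 32: r4 = 16.

16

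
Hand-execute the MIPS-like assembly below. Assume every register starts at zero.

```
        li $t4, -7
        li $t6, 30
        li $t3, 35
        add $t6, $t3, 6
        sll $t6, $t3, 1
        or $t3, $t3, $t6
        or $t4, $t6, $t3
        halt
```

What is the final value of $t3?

$t4=-7
$t6=30
$t3=35
$t6=35+6=41
$t6=35<<1=70
$t3=35|70=103
$t4=70|103=103
halt.

103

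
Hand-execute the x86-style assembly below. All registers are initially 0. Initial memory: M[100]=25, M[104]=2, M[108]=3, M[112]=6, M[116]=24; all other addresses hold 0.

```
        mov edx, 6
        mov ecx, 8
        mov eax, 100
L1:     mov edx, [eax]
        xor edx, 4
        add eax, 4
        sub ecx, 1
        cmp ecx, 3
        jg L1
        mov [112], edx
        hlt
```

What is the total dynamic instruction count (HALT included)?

mov edx, 6 → edx=6
mov ecx, 8 → ecx=8
mov eax, 100 → eax=100
mov edx, [eax] → edx=M[100]=25
xor edx, 4 → edx=25^4=29
add eax, 4 → eax=100+4=104
sub ecx, 1 → ecx=8-1=7
cmp ecx, 3  (cmp 7,3)
jg L1: taken
mov edx, [eax] → edx=M[104]=2
xor edx, 4 → edx=2^4=6
add eax, 4 → eax=104+4=108
sub ecx, 1 → ecx=7-1=6
cmp ecx, 3  (cmp 6,3)
jg L1: taken
mov edx, [eax] → edx=M[108]=3
xor edx, 4 → edx=3^4=7
add eax, 4 → eax=108+4=112
sub ecx, 1 → ecx=6-1=5
cmp ecx, 3  (cmp 5,3)
jg L1: taken
mov edx, [eax] → edx=M[112]=6
xor edx, 4 → edx=6^4=2
add eax, 4 → eax=112+4=116
sub ecx, 1 → ecx=5-1=4
cmp ecx, 3  (cmp 4,3)
jg L1: taken
mov edx, [eax] → edx=M[116]=24
xor edx, 4 → edx=24^4=28
add eax, 4 → eax=116+4=120
sub ecx, 1 → ecx=4-1=3
cmp ecx, 3  (cmp 3,3)
jg L1: not taken
mov [112], edx → M[112]=28
halt.
Total executed instructions: 35.

35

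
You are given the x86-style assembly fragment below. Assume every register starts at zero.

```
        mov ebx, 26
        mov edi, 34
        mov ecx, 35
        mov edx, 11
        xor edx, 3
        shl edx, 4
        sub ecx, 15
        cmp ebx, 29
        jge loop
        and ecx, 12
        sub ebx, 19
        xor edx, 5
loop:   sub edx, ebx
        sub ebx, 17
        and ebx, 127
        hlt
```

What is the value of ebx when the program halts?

118

after mov ebx, 26: ebx=26
after mov edi, 34: edi=34
after mov ecx, 35: ecx=35
after mov edx, 11: edx=11
after xor edx, 3: edx=11^3=8
after shl edx, 4: edx=8<<4=128
after sub ecx, 15: ecx=35-15=20
cmp ebx, 29  (cmp 26,29)
jge loop: not taken
after and ecx, 12: ecx=20&12=4
after sub ebx, 19: ebx=26-19=7
after xor edx, 5: edx=128^5=133
after sub edx, ebx: edx=133-7=126
after sub ebx, 17: ebx=7-17=-10
after and ebx, 127: ebx=(-10)&127=118
halt.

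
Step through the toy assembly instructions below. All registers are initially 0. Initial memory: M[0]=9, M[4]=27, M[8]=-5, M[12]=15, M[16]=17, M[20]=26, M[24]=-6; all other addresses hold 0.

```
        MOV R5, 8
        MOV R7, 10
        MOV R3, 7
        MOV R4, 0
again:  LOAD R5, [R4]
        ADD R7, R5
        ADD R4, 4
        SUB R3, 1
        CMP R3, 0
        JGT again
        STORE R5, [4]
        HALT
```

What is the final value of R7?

93

after MOV R5, 8: R5=8
after MOV R7, 10: R7=10
after MOV R3, 7: R3=7
after MOV R4, 0: R4=0
after LOAD R5, [R4]: R5=M[0]=9
after ADD R7, R5: R7=10+9=19
after ADD R4, 4: R4=0+4=4
after SUB R3, 1: R3=7-1=6
CMP R3, 0  (cmp 6,0)
JGT again: taken
after LOAD R5, [R4]: R5=M[4]=27
after ADD R7, R5: R7=19+27=46
after ADD R4, 4: R4=4+4=8
after SUB R3, 1: R3=6-1=5
CMP R3, 0  (cmp 5,0)
JGT again: taken
after LOAD R5, [R4]: R5=M[8]=-5
after ADD R7, R5: R7=46+(-5)=41
after ADD R4, 4: R4=8+4=12
after SUB R3, 1: R3=5-1=4
CMP R3, 0  (cmp 4,0)
JGT again: taken
after LOAD R5, [R4]: R5=M[12]=15
after ADD R7, R5: R7=41+15=56
after ADD R4, 4: R4=12+4=16
after SUB R3, 1: R3=4-1=3
CMP R3, 0  (cmp 3,0)
JGT again: taken
after LOAD R5, [R4]: R5=M[16]=17
after ADD R7, R5: R7=56+17=73
after ADD R4, 4: R4=16+4=20
after SUB R3, 1: R3=3-1=2
CMP R3, 0  (cmp 2,0)
JGT again: taken
after LOAD R5, [R4]: R5=M[20]=26
after ADD R7, R5: R7=73+26=99
after ADD R4, 4: R4=20+4=24
after SUB R3, 1: R3=2-1=1
CMP R3, 0  (cmp 1,0)
JGT again: taken
after LOAD R5, [R4]: R5=M[24]=-6
after ADD R7, R5: R7=99+(-6)=93
after ADD R4, 4: R4=24+4=28
after SUB R3, 1: R3=1-1=0
CMP R3, 0  (cmp 0,0)
JGT again: not taken
STORE R5, [4] → M[4]=-6
halt.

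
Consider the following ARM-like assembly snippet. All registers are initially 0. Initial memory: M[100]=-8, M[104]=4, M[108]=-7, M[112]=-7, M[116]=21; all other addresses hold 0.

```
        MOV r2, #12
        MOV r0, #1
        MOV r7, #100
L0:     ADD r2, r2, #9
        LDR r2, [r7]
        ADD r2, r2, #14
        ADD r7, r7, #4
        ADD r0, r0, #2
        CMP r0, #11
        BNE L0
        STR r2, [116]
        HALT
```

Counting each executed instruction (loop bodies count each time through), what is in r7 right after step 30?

116

r2=12
r0=1
r7=100
r2=12+9=21
r2=M[100]=-8
r2=(-8)+14=6
r7=100+4=104
r0=1+2=3
CMP r0, #11  (cmp 3,11)
BNE L0: taken
r2=6+9=15
r2=M[104]=4
r2=4+14=18
r7=104+4=108
r0=3+2=5
CMP r0, #11  (cmp 5,11)
BNE L0: taken
r2=18+9=27
r2=M[108]=-7
r2=(-7)+14=7
r7=108+4=112
r0=5+2=7
CMP r0, #11  (cmp 7,11)
BNE L0: taken
r2=7+9=16
r2=M[112]=-7
r2=(-7)+14=7
r7=112+4=116
r0=7+2=9
CMP r0, #11  (cmp 9,11)
After step 30: r7 = 116.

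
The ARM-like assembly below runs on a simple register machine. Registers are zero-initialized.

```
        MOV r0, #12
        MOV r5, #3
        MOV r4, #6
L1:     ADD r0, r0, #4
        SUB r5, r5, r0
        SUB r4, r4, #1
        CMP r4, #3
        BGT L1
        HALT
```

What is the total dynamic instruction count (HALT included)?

after MOV r0, #12: r0=12
after MOV r5, #3: r5=3
after MOV r4, #6: r4=6
after ADD r0, r0, #4: r0=12+4=16
after SUB r5, r5, r0: r5=3-16=-13
after SUB r4, r4, #1: r4=6-1=5
CMP r4, #3  (cmp 5,3)
BGT L1: taken
after ADD r0, r0, #4: r0=16+4=20
after SUB r5, r5, r0: r5=(-13)-20=-33
after SUB r4, r4, #1: r4=5-1=4
CMP r4, #3  (cmp 4,3)
BGT L1: taken
after ADD r0, r0, #4: r0=20+4=24
after SUB r5, r5, r0: r5=(-33)-24=-57
after SUB r4, r4, #1: r4=4-1=3
CMP r4, #3  (cmp 3,3)
BGT L1: not taken
halt.
Total executed instructions: 19.

19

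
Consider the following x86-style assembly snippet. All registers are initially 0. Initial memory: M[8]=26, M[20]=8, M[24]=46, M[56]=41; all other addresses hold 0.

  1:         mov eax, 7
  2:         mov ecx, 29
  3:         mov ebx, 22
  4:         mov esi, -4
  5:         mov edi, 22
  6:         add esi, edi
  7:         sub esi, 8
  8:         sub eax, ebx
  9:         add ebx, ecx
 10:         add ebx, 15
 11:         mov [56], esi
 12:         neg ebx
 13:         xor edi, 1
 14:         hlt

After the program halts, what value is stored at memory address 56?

after mov eax, 7: eax=7
after mov ecx, 29: ecx=29
after mov ebx, 22: ebx=22
after mov esi, -4: esi=-4
after mov edi, 22: edi=22
after add esi, edi: esi=(-4)+22=18
after sub esi, 8: esi=18-8=10
after sub eax, ebx: eax=7-22=-15
after add ebx, ecx: ebx=22+29=51
after add ebx, 15: ebx=51+15=66
mov [56], esi → M[56]=10
after neg ebx: ebx=-(66)=-66
after xor edi, 1: edi=22^1=23
halt.

10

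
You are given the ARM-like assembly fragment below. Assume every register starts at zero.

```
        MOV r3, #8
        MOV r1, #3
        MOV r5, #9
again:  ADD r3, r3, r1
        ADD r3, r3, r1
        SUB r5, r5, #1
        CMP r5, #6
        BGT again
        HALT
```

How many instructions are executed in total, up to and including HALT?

r3=8
r1=3
r5=9
r3=8+3=11
r3=11+3=14
r5=9-1=8
CMP r5, #6  (cmp 8,6)
BGT again: taken
r3=14+3=17
r3=17+3=20
r5=8-1=7
CMP r5, #6  (cmp 7,6)
BGT again: taken
r3=20+3=23
r3=23+3=26
r5=7-1=6
CMP r5, #6  (cmp 6,6)
BGT again: not taken
halt.
Total executed instructions: 19.

19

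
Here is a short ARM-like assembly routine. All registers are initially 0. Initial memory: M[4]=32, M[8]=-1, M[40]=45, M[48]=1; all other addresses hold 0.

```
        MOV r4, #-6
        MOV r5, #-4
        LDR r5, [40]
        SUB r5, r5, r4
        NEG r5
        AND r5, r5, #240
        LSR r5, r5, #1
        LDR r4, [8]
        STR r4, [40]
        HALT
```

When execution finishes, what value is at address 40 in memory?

-1

MOV r4, #-6 → r4=-6
MOV r5, #-4 → r5=-4
LDR r5, [40] → r5=M[40]=45
SUB r5, r5, r4 → r5=45-(-6)=51
NEG r5 → r5=-(51)=-51
AND r5, r5, #240 → r5=(-51)&240=192
LSR r5, r5, #1 → r5=192>>1=96
LDR r4, [8] → r4=M[8]=-1
STR r4, [40] → M[40]=-1
halt.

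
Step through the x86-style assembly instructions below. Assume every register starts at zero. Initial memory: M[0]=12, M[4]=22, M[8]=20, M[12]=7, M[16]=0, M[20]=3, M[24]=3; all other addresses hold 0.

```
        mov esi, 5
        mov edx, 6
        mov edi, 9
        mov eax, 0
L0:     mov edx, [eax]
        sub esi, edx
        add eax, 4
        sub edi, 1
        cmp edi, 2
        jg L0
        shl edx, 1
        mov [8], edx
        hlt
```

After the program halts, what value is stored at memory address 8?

esi=5
edx=6
edi=9
eax=0
edx=M[0]=12
esi=5-12=-7
eax=0+4=4
edi=9-1=8
cmp edi, 2  (cmp 8,2)
jg L0: taken
edx=M[4]=22
esi=(-7)-22=-29
eax=4+4=8
edi=8-1=7
cmp edi, 2  (cmp 7,2)
jg L0: taken
edx=M[8]=20
esi=(-29)-20=-49
eax=8+4=12
edi=7-1=6
cmp edi, 2  (cmp 6,2)
jg L0: taken
edx=M[12]=7
esi=(-49)-7=-56
eax=12+4=16
edi=6-1=5
cmp edi, 2  (cmp 5,2)
jg L0: taken
edx=M[16]=0
esi=(-56)-0=-56
eax=16+4=20
edi=5-1=4
cmp edi, 2  (cmp 4,2)
jg L0: taken
edx=M[20]=3
esi=(-56)-3=-59
eax=20+4=24
edi=4-1=3
cmp edi, 2  (cmp 3,2)
jg L0: taken
edx=M[24]=3
esi=(-59)-3=-62
eax=24+4=28
edi=3-1=2
cmp edi, 2  (cmp 2,2)
jg L0: not taken
edx=3<<1=6
mov [8], edx → M[8]=6
halt.

6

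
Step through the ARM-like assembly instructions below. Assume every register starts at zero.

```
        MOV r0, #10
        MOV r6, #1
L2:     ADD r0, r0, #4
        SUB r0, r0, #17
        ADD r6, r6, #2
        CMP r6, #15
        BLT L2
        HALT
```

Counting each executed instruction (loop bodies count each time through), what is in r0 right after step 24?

-55

MOV r0, #10 → r0=10
MOV r6, #1 → r6=1
ADD r0, r0, #4 → r0=10+4=14
SUB r0, r0, #17 → r0=14-17=-3
ADD r6, r6, #2 → r6=1+2=3
CMP r6, #15  (cmp 3,15)
BLT L2: taken
ADD r0, r0, #4 → r0=(-3)+4=1
SUB r0, r0, #17 → r0=1-17=-16
ADD r6, r6, #2 → r6=3+2=5
CMP r6, #15  (cmp 5,15)
BLT L2: taken
ADD r0, r0, #4 → r0=(-16)+4=-12
SUB r0, r0, #17 → r0=(-12)-17=-29
ADD r6, r6, #2 → r6=5+2=7
CMP r6, #15  (cmp 7,15)
BLT L2: taken
ADD r0, r0, #4 → r0=(-29)+4=-25
SUB r0, r0, #17 → r0=(-25)-17=-42
ADD r6, r6, #2 → r6=7+2=9
CMP r6, #15  (cmp 9,15)
BLT L2: taken
ADD r0, r0, #4 → r0=(-42)+4=-38
SUB r0, r0, #17 → r0=(-38)-17=-55
After step 24: r0 = -55.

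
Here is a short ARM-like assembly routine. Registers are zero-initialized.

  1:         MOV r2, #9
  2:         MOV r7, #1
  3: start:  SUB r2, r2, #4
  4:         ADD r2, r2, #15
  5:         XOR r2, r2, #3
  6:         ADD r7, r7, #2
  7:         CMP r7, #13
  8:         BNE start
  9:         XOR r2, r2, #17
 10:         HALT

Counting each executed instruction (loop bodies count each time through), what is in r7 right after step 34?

MOV r2, #9 → r2=9
MOV r7, #1 → r7=1
SUB r2, r2, #4 → r2=9-4=5
ADD r2, r2, #15 → r2=5+15=20
XOR r2, r2, #3 → r2=20^3=23
ADD r7, r7, #2 → r7=1+2=3
CMP r7, #13  (cmp 3,13)
BNE start: taken
SUB r2, r2, #4 → r2=23-4=19
ADD r2, r2, #15 → r2=19+15=34
XOR r2, r2, #3 → r2=34^3=33
ADD r7, r7, #2 → r7=3+2=5
CMP r7, #13  (cmp 5,13)
BNE start: taken
SUB r2, r2, #4 → r2=33-4=29
ADD r2, r2, #15 → r2=29+15=44
XOR r2, r2, #3 → r2=44^3=47
ADD r7, r7, #2 → r7=5+2=7
CMP r7, #13  (cmp 7,13)
BNE start: taken
SUB r2, r2, #4 → r2=47-4=43
ADD r2, r2, #15 → r2=43+15=58
XOR r2, r2, #3 → r2=58^3=57
ADD r7, r7, #2 → r7=7+2=9
CMP r7, #13  (cmp 9,13)
BNE start: taken
SUB r2, r2, #4 → r2=57-4=53
ADD r2, r2, #15 → r2=53+15=68
XOR r2, r2, #3 → r2=68^3=71
ADD r7, r7, #2 → r7=9+2=11
CMP r7, #13  (cmp 11,13)
BNE start: taken
SUB r2, r2, #4 → r2=71-4=67
ADD r2, r2, #15 → r2=67+15=82
After step 34: r7 = 11.

11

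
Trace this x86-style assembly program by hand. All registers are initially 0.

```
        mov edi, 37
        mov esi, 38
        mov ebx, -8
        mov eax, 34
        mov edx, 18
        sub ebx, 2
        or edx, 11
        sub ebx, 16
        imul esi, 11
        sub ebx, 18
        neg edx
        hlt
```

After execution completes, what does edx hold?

after mov edi, 37: edi=37
after mov esi, 38: esi=38
after mov ebx, -8: ebx=-8
after mov eax, 34: eax=34
after mov edx, 18: edx=18
after sub ebx, 2: ebx=(-8)-2=-10
after or edx, 11: edx=18|11=27
after sub ebx, 16: ebx=(-10)-16=-26
after imul esi, 11: esi=38*11=418
after sub ebx, 18: ebx=(-26)-18=-44
after neg edx: edx=-(27)=-27
halt.

-27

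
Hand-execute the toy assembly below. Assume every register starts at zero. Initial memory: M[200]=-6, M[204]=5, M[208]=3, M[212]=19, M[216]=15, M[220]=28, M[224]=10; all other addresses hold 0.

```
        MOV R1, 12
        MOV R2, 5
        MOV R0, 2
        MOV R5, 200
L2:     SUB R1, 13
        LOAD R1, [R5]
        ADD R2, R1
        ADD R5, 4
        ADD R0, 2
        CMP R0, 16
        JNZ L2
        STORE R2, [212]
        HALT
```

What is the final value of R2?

after MOV R1, 12: R1=12
after MOV R2, 5: R2=5
after MOV R0, 2: R0=2
after MOV R5, 200: R5=200
after SUB R1, 13: R1=12-13=-1
after LOAD R1, [R5]: R1=M[200]=-6
after ADD R2, R1: R2=5+(-6)=-1
after ADD R5, 4: R5=200+4=204
after ADD R0, 2: R0=2+2=4
CMP R0, 16  (cmp 4,16)
JNZ L2: taken
after SUB R1, 13: R1=(-6)-13=-19
after LOAD R1, [R5]: R1=M[204]=5
after ADD R2, R1: R2=(-1)+5=4
after ADD R5, 4: R5=204+4=208
after ADD R0, 2: R0=4+2=6
CMP R0, 16  (cmp 6,16)
JNZ L2: taken
after SUB R1, 13: R1=5-13=-8
after LOAD R1, [R5]: R1=M[208]=3
after ADD R2, R1: R2=4+3=7
after ADD R5, 4: R5=208+4=212
after ADD R0, 2: R0=6+2=8
CMP R0, 16  (cmp 8,16)
JNZ L2: taken
after SUB R1, 13: R1=3-13=-10
after LOAD R1, [R5]: R1=M[212]=19
after ADD R2, R1: R2=7+19=26
after ADD R5, 4: R5=212+4=216
after ADD R0, 2: R0=8+2=10
CMP R0, 16  (cmp 10,16)
JNZ L2: taken
after SUB R1, 13: R1=19-13=6
after LOAD R1, [R5]: R1=M[216]=15
after ADD R2, R1: R2=26+15=41
after ADD R5, 4: R5=216+4=220
after ADD R0, 2: R0=10+2=12
CMP R0, 16  (cmp 12,16)
JNZ L2: taken
after SUB R1, 13: R1=15-13=2
after LOAD R1, [R5]: R1=M[220]=28
after ADD R2, R1: R2=41+28=69
after ADD R5, 4: R5=220+4=224
after ADD R0, 2: R0=12+2=14
CMP R0, 16  (cmp 14,16)
JNZ L2: taken
after SUB R1, 13: R1=28-13=15
after LOAD R1, [R5]: R1=M[224]=10
after ADD R2, R1: R2=69+10=79
after ADD R5, 4: R5=224+4=228
after ADD R0, 2: R0=14+2=16
CMP R0, 16  (cmp 16,16)
JNZ L2: not taken
STORE R2, [212] → M[212]=79
halt.

79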